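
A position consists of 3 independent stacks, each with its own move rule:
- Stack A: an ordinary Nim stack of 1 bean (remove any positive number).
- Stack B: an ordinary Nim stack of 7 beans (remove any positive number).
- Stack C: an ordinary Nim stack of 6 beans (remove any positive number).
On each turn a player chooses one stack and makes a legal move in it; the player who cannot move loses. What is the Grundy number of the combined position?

0

Stack A is a plain Nim stack of size 1, so its Grundy value is 1.
Stack B is a plain Nim stack of size 7, so its Grundy value is 7.
Stack C is a plain Nim stack of size 6, so its Grundy value is 6.
By the Sprague-Grundy theorem, the Grundy value of a sum of independent games is the XOR of the component values.
Combined value = 1 ⊕ 7 ⊕ 6 = 0.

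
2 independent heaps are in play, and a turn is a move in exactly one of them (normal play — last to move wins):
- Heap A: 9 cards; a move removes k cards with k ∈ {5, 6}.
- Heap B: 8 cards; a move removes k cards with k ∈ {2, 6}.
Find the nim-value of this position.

1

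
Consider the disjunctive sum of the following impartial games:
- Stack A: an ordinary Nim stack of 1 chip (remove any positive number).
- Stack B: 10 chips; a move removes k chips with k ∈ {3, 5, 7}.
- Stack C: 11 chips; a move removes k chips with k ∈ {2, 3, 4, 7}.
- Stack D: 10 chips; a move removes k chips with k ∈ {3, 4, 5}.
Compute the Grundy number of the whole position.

1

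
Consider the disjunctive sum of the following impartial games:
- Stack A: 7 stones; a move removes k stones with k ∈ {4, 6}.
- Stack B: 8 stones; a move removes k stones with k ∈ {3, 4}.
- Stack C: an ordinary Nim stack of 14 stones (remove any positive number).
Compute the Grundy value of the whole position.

15

Grundy values for stack A (subtraction set {4, 6}):
g(0) = mex{} = 0
g(1) = mex{} = 0
g(2) = mex{} = 0
g(3) = mex{} = 0
g(4) = mex{0} = 1
g(5) = mex{0} = 1
g(6) = mex{0} = 1
g(7) = mex{0} = 1
So g(7) = 1.
For stack B, compute g(0), g(1), … with moves {3, 4}:
k:     0  1  2  3  4  5  6  7  8
g(k):  0  0  0  1  1  1  2  0  0
So g(8) = 0.
Stack C is a plain Nim stack of size 14, so its Grundy value is 14.
The value of a disjunctive sum is the nim-sum of the parts.
Combined value = 1 XOR 0 XOR 14 = 15.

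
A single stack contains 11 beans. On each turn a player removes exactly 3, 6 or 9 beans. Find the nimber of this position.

Build the Grundy sequence with g(k) = mex{g(k−s) : s ∈ {3, 6, 9}, s ≤ k}:
g(0) = mex{} = 0
g(1) = mex{} = 0
g(2) = mex{} = 0
g(3) = mex{0} = 1
g(4) = mex{0} = 1
g(5) = mex{0} = 1
g(6) = mex{0,1} = 2
g(7) = mex{0,1} = 2
g(8) = mex{0,1} = 2
g(9) = mex{0,1,2} = 3
g(10) = mex{0,1,2} = 3
g(11) = mex{0,1,2} = 3
So g(11) = 3.

3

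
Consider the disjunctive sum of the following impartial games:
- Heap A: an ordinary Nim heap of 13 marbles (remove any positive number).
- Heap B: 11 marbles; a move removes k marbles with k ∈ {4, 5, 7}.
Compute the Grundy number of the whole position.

Heap A is a plain Nim heap of size 13, so its Grundy value is 13.
Grundy values for heap B (subtraction set {4, 5, 7}):
g(0) = mex{} = 0
g(1) = mex{} = 0
g(2) = mex{} = 0
g(3) = mex{} = 0
g(4) = mex{0} = 1
g(5) = mex{0} = 1
g(6) = mex{0} = 1
g(7) = mex{0} = 1
g(8) = mex{0,1} = 2
g(9) = mex{0,1} = 2
g(10) = mex{0,1} = 2
g(11) = mex{1} = 0
So g(11) = 0.
The value of a disjunctive sum is the nim-sum of the parts.
Combined value = 13 XOR 0 = 13.

13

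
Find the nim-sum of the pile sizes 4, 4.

0

Compute the nim-sum pairwise:
4 ⊕ 4 = 0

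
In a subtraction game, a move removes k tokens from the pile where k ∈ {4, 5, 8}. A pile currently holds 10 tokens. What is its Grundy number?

Compute g(0), g(1), … for moves {4, 5, 8}:
g(0) = mex{} = 0
g(1) = mex{} = 0
g(2) = mex{} = 0
g(3) = mex{} = 0
g(4) = mex{0} = 1
g(5) = mex{0} = 1
g(6) = mex{0} = 1
g(7) = mex{0} = 1
g(8) = mex{0,1} = 2
g(9) = mex{0,1} = 2
g(10) = mex{0,1} = 2
So g(10) = 2.

2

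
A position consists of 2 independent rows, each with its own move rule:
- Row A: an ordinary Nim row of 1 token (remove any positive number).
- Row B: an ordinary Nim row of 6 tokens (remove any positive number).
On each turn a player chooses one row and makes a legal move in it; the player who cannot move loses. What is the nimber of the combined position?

7

Row A is a plain Nim row of size 1, so its Grundy value is 1.
Row B is a plain Nim row of size 6, so its Grundy value is 6.
By the Sprague-Grundy theorem, the Grundy value of a sum of independent games is the XOR of the component values.
Combined value = 1 ⊕ 6 = 7.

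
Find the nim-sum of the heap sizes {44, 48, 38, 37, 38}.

57

Write each in binary and XOR column by column:
  101100  (44)
  110000  (48)
  100110  (38)
  100101  (37)
  100110  (38)
  ------
  111001  (57)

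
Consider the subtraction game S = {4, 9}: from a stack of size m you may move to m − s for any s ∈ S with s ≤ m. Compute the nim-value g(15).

0

Compute g(0), g(1), … for moves {4, 9}:
k:     0  1  2  3  4  5  6  7  8  9 10 11 12 13 14 15
g(k):  0  0  0  0  1  1  1  1  0  2  2  2  1  0  0  0
So g(15) = 0.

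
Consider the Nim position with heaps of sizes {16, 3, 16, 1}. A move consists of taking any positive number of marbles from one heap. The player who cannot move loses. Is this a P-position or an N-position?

Bitwise XOR of the heap sizes:
  10000  (16)
  00011  (3)
  10000  (16)
  00001  (1)
  -----
  00010  (2)
The nim-sum is 2 ≠ 0, so this is an N-position: the player to move can win.

N-position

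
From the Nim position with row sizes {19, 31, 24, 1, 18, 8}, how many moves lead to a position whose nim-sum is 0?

3

Nim-sum: 19 ⊕ 31 ⊕ 24 ⊕ 1 ⊕ 18 ⊕ 8 = 15.
The overall nim-sum is X = 15. A row of size p has a winning move iff p XOR X < p (reduce it to p XOR X).
  19: 19 XOR 15 = 28 ≥ 19 — no move.
  31: 31 XOR 15 = 16 < 31 — winning move (to 16).
  24: 24 XOR 15 = 23 < 24 — winning move (to 23).
  1: 1 XOR 15 = 14 ≥ 1 — no move.
  18: 18 XOR 15 = 29 ≥ 18 — no move.
  8: 8 XOR 15 = 7 < 8 — winning move (to 7).
That gives 3 winning moves.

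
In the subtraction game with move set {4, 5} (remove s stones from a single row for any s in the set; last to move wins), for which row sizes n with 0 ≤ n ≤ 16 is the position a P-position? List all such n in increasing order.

0, 1, 2, 3, 9, 10, 11, 12

Build the Grundy sequence with g(k) = mex{g(k−s) : s ∈ {4, 5}, s ≤ k}:
k:     0  1  2  3  4  5  6  7  8  9 10 11 12 13 14 15 16
g(k):  0  0  0  0  1  1  1  1  2  0  0  0  0  1  1  1  1
The P-positions (g = 0) in 0..16 are 0, 1, 2, 3, 9, 10, 11, 12.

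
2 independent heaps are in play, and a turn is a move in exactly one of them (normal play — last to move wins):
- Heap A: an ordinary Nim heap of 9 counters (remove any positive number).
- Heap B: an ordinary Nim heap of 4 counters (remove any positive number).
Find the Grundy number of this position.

13

Heap A is a plain Nim heap of size 9, so its Grundy value is 9.
Heap B is a plain Nim heap of size 4, so its Grundy value is 4.
The value of a disjunctive sum is the nim-sum of the parts.
Combined value = 9 XOR 4 = 13.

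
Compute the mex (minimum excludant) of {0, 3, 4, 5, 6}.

0 is in the set but 1 is not, so the mex is 1.

1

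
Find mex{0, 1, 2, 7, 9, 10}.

3

The values 0, 1, 2 are all present; 3 is the first non-negative integer missing from the set.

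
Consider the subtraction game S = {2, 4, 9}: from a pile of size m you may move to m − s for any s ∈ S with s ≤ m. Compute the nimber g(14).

Build the Grundy sequence with g(k) = mex{g(k−s) : s ∈ {2, 4, 9}, s ≤ k}:
k:     0  1  2  3  4  5  6  7  8  9 10 11 12 13 14
g(k):  0  0  1  1  2  2  0  0  1  1  2  2  0  0  1
So g(14) = 1.

1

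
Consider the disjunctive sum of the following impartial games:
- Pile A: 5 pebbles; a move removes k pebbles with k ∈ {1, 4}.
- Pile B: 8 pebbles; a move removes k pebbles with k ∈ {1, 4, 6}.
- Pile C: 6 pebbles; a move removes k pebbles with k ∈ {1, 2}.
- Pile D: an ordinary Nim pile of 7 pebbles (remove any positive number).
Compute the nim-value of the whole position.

6

Build the Grundy sequence for pile A with g(k) = mex{g(k−s) : s ∈ {1, 4}, s ≤ k}:
k:     0  1  2  3  4  5
g(k):  0  1  0  1  2  0
So g(5) = 0.
Grundy values for pile B (subtraction set {1, 4, 6}):
g(0) = mex{} = 0
g(1) = mex{0} = 1
g(2) = mex{1} = 0
g(3) = mex{0} = 1
g(4) = mex{0,1} = 2
g(5) = mex{1,2} = 0
g(6) = mex{0} = 1
g(7) = mex{1} = 0
g(8) = mex{0,2} = 1
So g(8) = 1.
Grundy values for pile C (subtraction set {1, 2}):
g(0) = mex{} = 0
g(1) = mex{0} = 1
g(2) = mex{0,1} = 2
g(3) = mex{1,2} = 0
g(4) = mex{0,2} = 1
g(5) = mex{0,1} = 2
g(6) = mex{1,2} = 0
So g(6) = 0.
Pile D is a plain Nim pile of size 7, so its Grundy value is 7.
The value of a disjunctive sum is the nim-sum of the parts.
Combined value = 0 XOR 1 XOR 0 XOR 7 = 6.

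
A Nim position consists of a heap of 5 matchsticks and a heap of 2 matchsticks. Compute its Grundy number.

7

Nim-sum: 5 XOR 2 = 7.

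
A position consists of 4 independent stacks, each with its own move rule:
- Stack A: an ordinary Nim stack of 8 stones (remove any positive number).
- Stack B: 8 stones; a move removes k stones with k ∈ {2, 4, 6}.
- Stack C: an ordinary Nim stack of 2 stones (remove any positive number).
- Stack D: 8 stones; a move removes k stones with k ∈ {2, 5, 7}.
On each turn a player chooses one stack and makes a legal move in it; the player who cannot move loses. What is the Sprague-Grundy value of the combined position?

8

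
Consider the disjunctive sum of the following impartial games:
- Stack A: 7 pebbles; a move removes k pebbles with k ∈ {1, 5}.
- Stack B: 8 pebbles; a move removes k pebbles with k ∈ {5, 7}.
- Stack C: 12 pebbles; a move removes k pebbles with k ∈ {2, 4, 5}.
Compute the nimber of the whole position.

2

Grundy values for stack A (subtraction set {1, 5}):
k:     0  1  2  3  4  5  6  7
g(k):  0  1  0  1  0  1  0  1
So g(7) = 1.
Build the Grundy sequence for stack B with g(k) = mex{g(k−s) : s ∈ {5, 7}, s ≤ k}:
k:     0  1  2  3  4  5  6  7  8
g(k):  0  0  0  0  0  1  1  1  1
So g(8) = 1.
Grundy values for stack C (subtraction set {2, 4, 5}):
k:     0  1  2  3  4  5  6  7  8  9 10 11 12
g(k):  0  0  1  1  2  2  3  0  0  1  1  2  2
So g(12) = 2.
By the Sprague-Grundy theorem, the Grundy value of a sum of independent games is the XOR of the component values.
Combined value = 1 ⊕ 1 ⊕ 2 = 2.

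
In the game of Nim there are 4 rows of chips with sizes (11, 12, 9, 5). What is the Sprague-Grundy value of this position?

Write each in binary and XOR column by column:
  1011  (11)
  1100  (12)
  1001  (9)
  0101  (5)
  ----
  1011  (11)

11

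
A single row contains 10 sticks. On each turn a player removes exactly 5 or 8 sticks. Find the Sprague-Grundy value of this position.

2

Compute g(0), g(1), … for moves {5, 8}:
k:     0  1  2  3  4  5  6  7  8  9 10
g(k):  0  0  0  0  0  1  1  1  1  1  2
So g(10) = 2.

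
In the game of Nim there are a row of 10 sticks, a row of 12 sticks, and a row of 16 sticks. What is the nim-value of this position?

Compute the nim-sum pairwise:
10 ⊕ 12 = 6
6 ⊕ 16 = 22

22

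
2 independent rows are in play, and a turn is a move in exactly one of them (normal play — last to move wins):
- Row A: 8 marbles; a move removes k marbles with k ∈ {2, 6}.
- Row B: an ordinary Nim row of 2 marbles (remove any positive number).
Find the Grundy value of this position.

2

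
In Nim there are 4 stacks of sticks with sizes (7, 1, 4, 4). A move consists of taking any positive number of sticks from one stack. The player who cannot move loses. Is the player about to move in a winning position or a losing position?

Winning position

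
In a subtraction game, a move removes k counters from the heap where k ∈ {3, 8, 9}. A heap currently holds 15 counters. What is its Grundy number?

1

Compute g(0), g(1), … for moves {3, 8, 9}:
k:     0  1  2  3  4  5  6  7  8  9 10 11 12 13 14 15
g(k):  0  0  0  1  1  1  0  0  2  1  1  3  0  0  2  1
So g(15) = 1.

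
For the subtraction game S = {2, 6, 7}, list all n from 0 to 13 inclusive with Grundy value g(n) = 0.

Compute g(0), g(1), … for moves {2, 6, 7}:
g(0) = mex{} = 0
g(1) = mex{} = 0
g(2) = mex{0} = 1
g(3) = mex{0} = 1
g(4) = mex{1} = 0
g(5) = mex{1} = 0
g(6) = mex{0} = 1
g(7) = mex{0} = 1
g(8) = mex{0,1} = 2
g(9) = mex{1} = 0
g(10) = mex{0,1,2} = 3
g(11) = mex{0} = 1
g(12) = mex{0,1,3} = 2
g(13) = mex{1} = 0
The P-positions (g = 0) in 0..13 are 0, 1, 4, 5, 9, 13.

0, 1, 4, 5, 9, 13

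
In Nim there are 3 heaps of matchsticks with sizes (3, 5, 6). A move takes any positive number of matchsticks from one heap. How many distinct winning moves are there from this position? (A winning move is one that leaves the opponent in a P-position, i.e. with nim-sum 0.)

0

In binary:
  011  (3)
  101  (5)
  110  (6)
  ---
  000  (0)
The nim-sum is already 0, so every move leaves a nonzero nim-sum — there are no winning moves.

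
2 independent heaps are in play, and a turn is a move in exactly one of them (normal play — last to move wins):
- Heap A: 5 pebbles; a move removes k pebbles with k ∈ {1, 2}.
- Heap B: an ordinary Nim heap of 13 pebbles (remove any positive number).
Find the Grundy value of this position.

15

Grundy values for heap A (subtraction set {1, 2}):
g(0) = mex{} = 0
g(1) = mex{0} = 1
g(2) = mex{0,1} = 2
g(3) = mex{1,2} = 0
g(4) = mex{0,2} = 1
g(5) = mex{0,1} = 2
So g(5) = 2.
Heap B is a plain Nim heap of size 13, so its Grundy value is 13.
By the Sprague-Grundy theorem, the Grundy value of a sum of independent games is the XOR of the component values.
Combined value = 2 XOR 13 = 15.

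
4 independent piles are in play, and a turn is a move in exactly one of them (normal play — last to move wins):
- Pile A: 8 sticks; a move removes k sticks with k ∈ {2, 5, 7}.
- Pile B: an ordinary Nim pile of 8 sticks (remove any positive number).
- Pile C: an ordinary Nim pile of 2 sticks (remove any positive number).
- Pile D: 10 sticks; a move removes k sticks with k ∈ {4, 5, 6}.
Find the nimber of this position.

Grundy values for pile A (subtraction set {2, 5, 7}):
g(0) = mex{} = 0
g(1) = mex{} = 0
g(2) = mex{0} = 1
g(3) = mex{0} = 1
g(4) = mex{1} = 0
g(5) = mex{0,1} = 2
g(6) = mex{0} = 1
g(7) = mex{0,1,2} = 3
g(8) = mex{0,1} = 2
So g(8) = 2.
Pile B is a plain Nim pile of size 8, so its Grundy value is 8.
Pile C is a plain Nim pile of size 2, so its Grundy value is 2.
Build the Grundy sequence for pile D with g(k) = mex{g(k−s) : s ∈ {4, 5, 6}, s ≤ k}:
k:     0  1  2  3  4  5  6  7  8  9 10
g(k):  0  0  0  0  1  1  1  1  2  2  0
So g(10) = 0.
By the Sprague-Grundy theorem, the Grundy value of a sum of independent games is the XOR of the component values.
Combined value = 2 ⊕ 8 ⊕ 2 ⊕ 0 = 8.

8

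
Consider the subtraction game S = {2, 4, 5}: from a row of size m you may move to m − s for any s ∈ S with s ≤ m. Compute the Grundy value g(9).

1

Build the Grundy sequence with g(k) = mex{g(k−s) : s ∈ {2, 4, 5}, s ≤ k}:
k:     0  1  2  3  4  5  6  7  8  9
g(k):  0  0  1  1  2  2  3  0  0  1
So g(9) = 1.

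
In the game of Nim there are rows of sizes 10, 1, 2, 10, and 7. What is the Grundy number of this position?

4

Compute the nim-sum pairwise:
10 XOR 1 = 11
11 XOR 2 = 9
9 XOR 10 = 3
3 XOR 7 = 4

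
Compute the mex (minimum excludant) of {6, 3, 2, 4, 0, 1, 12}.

The values 0, 1, 2, 3, 4 are all present; 5 is the first non-negative integer missing from the set.

5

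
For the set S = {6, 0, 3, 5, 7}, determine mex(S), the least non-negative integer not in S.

0 is in the set but 1 is not, so the mex is 1.

1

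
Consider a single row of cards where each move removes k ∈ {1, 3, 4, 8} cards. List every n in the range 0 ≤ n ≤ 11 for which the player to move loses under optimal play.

Compute g(0), g(1), … for moves {1, 3, 4, 8}:
k:     0  1  2  3  4  5  6  7  8  9 10 11
g(k):  0  1  0  1  2  3  2  0  1  0  1  2
The P-positions (g = 0) in 0..11 are 0, 2, 7, 9.

0, 2, 7, 9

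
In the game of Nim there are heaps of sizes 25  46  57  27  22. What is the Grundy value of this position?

3

Bitwise XOR of the heap sizes:
  011001  (25)
  101110  (46)
  111001  (57)
  011011  (27)
  010110  (22)
  ------
  000011  (3)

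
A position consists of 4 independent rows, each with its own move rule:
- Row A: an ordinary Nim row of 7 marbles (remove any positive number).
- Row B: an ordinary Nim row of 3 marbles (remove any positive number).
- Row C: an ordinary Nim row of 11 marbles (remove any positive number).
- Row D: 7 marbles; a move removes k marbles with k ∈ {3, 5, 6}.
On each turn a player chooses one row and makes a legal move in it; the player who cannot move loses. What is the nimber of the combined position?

Row A is a plain Nim row of size 7, so its Grundy value is 7.
Row B is a plain Nim row of size 3, so its Grundy value is 3.
Row C is a plain Nim row of size 11, so its Grundy value is 11.
Build the Grundy sequence for row D with g(k) = mex{g(k−s) : s ∈ {3, 5, 6}, s ≤ k}:
g(0) = mex{} = 0
g(1) = mex{} = 0
g(2) = mex{} = 0
g(3) = mex{0} = 1
g(4) = mex{0} = 1
g(5) = mex{0} = 1
g(6) = mex{0,1} = 2
g(7) = mex{0,1} = 2
So g(7) = 2.
The value of a disjunctive sum is the nim-sum of the parts.
Combined value = 7 XOR 3 XOR 11 XOR 2 = 13.

13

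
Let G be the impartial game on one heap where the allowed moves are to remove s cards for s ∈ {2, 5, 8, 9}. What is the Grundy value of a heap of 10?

Grundy values for subtraction set {2, 5, 8, 9}:
g(0) = mex{} = 0
g(1) = mex{} = 0
g(2) = mex{0} = 1
g(3) = mex{0} = 1
g(4) = mex{1} = 0
g(5) = mex{0,1} = 2
g(6) = mex{0} = 1
g(7) = mex{1,2} = 0
g(8) = mex{0,1} = 2
g(9) = mex{0} = 1
g(10) = mex{0,1,2} = 3
So g(10) = 3.

3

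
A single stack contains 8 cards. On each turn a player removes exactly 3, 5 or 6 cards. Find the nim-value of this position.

Grundy values for subtraction set {3, 5, 6}:
g(0) = mex{} = 0
g(1) = mex{} = 0
g(2) = mex{} = 0
g(3) = mex{0} = 1
g(4) = mex{0} = 1
g(5) = mex{0} = 1
g(6) = mex{0,1} = 2
g(7) = mex{0,1} = 2
g(8) = mex{0,1} = 2
So g(8) = 2.

2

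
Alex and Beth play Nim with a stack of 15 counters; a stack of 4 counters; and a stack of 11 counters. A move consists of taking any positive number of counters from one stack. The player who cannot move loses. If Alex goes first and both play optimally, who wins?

Beth wins

Compute the nim-sum pairwise:
15 ^ 4 = 11
11 ^ 11 = 0
The nim-sum is 0, so this is a P-position: the player to move is in a losing position under optimal play; Alex is about to move from it and so loses — Beth wins.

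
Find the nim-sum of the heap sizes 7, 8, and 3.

12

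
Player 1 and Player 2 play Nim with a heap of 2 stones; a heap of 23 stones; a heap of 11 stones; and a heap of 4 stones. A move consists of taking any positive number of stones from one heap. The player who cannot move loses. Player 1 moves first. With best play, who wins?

Player 1 wins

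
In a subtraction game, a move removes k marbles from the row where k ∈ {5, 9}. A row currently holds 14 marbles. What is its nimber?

0

Compute g(0), g(1), … for moves {5, 9}:
g(0) = mex{} = 0
g(1) = mex{} = 0
g(2) = mex{} = 0
g(3) = mex{} = 0
g(4) = mex{} = 0
g(5) = mex{0} = 1
g(6) = mex{0} = 1
g(7) = mex{0} = 1
g(8) = mex{0} = 1
g(9) = mex{0} = 1
g(10) = mex{0,1} = 2
g(11) = mex{0,1} = 2
g(12) = mex{0,1} = 2
g(13) = mex{0,1} = 2
g(14) = mex{1} = 0
So g(14) = 0.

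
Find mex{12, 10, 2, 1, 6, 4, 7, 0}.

The values 0, 1, 2 are all present; 3 is the first non-negative integer missing from the set.

3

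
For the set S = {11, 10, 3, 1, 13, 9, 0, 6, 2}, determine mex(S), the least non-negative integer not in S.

4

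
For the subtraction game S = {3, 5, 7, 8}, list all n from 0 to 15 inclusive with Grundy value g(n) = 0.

0, 1, 2, 11, 12, 13

Compute g(0), g(1), … for moves {3, 5, 7, 8}:
k:     0  1  2  3  4  5  6  7  8  9 10 11 12 13 14 15
g(k):  0  0  0  1  1  1  2  2  2  3  3  0  0  0  1  1
The P-positions (g = 0) in 0..15 are 0, 1, 2, 11, 12, 13.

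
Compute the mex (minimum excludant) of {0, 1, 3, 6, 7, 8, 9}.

The values 0, 1 are all present; 2 is the first non-negative integer missing from the set.

2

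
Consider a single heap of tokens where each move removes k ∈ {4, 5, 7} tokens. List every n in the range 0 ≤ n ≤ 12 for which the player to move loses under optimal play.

0, 1, 2, 3, 11, 12

Compute g(0), g(1), … for moves {4, 5, 7}:
g(0) = mex{} = 0
g(1) = mex{} = 0
g(2) = mex{} = 0
g(3) = mex{} = 0
g(4) = mex{0} = 1
g(5) = mex{0} = 1
g(6) = mex{0} = 1
g(7) = mex{0} = 1
g(8) = mex{0,1} = 2
g(9) = mex{0,1} = 2
g(10) = mex{0,1} = 2
g(11) = mex{1} = 0
g(12) = mex{1,2} = 0
The P-positions (g = 0) in 0..12 are 0, 1, 2, 3, 11, 12.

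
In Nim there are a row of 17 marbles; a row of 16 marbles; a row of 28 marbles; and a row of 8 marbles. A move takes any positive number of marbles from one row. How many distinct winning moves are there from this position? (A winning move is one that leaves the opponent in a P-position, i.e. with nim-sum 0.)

3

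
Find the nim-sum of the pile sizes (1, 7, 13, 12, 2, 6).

3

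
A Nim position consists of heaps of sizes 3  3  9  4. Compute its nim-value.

13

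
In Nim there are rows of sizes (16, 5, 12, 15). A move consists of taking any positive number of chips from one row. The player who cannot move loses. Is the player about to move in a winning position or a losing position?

Winning position

Compute the nim-sum pairwise:
16 XOR 5 = 21
21 XOR 12 = 25
25 XOR 15 = 22
The nim-sum is 22 ≠ 0, so this is an N-position: the player to move can win.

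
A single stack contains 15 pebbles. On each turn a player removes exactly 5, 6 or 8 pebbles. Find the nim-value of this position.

0

Grundy values for subtraction set {5, 6, 8}:
k:     0  1  2  3  4  5  6  7  8  9 10 11 12 13 14 15
g(k):  0  0  0  0  0  1  1  1  1  1  2  2  2  0  0  0
So g(15) = 0.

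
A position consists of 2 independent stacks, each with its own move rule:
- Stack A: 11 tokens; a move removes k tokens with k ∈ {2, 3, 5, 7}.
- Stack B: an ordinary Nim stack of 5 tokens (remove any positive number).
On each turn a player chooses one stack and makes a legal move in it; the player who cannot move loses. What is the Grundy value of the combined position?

4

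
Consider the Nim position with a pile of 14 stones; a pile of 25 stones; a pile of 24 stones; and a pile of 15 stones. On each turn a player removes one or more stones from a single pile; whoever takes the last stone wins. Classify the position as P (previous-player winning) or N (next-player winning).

P-position

Nim-sum: 14 ^ 25 ^ 24 ^ 15 = 0.
The nim-sum is 0, so this is a P-position: the player to move is in a losing position under optimal play.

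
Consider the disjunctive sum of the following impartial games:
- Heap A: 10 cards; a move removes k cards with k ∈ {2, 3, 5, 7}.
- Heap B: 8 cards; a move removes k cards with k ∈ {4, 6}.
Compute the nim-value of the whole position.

Grundy values for heap A (subtraction set {2, 3, 5, 7}):
g(0) = mex{} = 0
g(1) = mex{} = 0
g(2) = mex{0} = 1
g(3) = mex{0} = 1
g(4) = mex{0,1} = 2
g(5) = mex{0,1} = 2
g(6) = mex{0,1,2} = 3
g(7) = mex{0,1,2} = 3
g(8) = mex{0,1,2,3} = 4
g(9) = mex{1,2,3} = 0
g(10) = mex{1,2,3,4} = 0
So g(10) = 0.
For heap B, compute g(0), g(1), … with moves {4, 6}:
g(0) = mex{} = 0
g(1) = mex{} = 0
g(2) = mex{} = 0
g(3) = mex{} = 0
g(4) = mex{0} = 1
g(5) = mex{0} = 1
g(6) = mex{0} = 1
g(7) = mex{0} = 1
g(8) = mex{0,1} = 2
So g(8) = 2.
The value of a disjunctive sum is the nim-sum of the parts.
Combined value = 0 ⊕ 2 = 2.

2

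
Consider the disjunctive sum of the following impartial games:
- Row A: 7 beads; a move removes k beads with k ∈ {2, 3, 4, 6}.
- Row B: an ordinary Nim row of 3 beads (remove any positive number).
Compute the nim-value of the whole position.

0

For row A, compute g(0), g(1), … with moves {2, 3, 4, 6}:
k:     0  1  2  3  4  5  6  7
g(k):  0  0  1  1  2  2  3  3
So g(7) = 3.
Row B is a plain Nim row of size 3, so its Grundy value is 3.
The value of a disjunctive sum is the nim-sum of the parts.
Combined value = 3 ⊕ 3 = 0.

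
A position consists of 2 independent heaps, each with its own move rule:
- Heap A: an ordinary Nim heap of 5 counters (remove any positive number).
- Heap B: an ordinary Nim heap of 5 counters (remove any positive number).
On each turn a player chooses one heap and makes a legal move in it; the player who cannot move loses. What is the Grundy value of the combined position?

0

Heap A is a plain Nim heap of size 5, so its Grundy value is 5.
Heap B is a plain Nim heap of size 5, so its Grundy value is 5.
The value of a disjunctive sum is the nim-sum of the parts.
Combined value = 5 XOR 5 = 0.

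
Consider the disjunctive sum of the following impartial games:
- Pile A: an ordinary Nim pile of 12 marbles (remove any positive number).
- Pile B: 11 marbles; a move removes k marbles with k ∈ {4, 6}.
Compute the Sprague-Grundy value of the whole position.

12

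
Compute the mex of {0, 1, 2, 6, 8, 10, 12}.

3

The values 0, 1, 2 are all present; 3 is the first non-negative integer missing from the set.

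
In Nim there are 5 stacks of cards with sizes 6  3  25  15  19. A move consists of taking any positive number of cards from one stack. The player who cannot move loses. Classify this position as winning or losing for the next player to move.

Compute the nim-sum pairwise:
6 ^ 3 = 5
5 ^ 25 = 28
28 ^ 15 = 19
19 ^ 19 = 0
The nim-sum is 0, so this is a P-position: the player to move is in a losing position under optimal play.

Losing position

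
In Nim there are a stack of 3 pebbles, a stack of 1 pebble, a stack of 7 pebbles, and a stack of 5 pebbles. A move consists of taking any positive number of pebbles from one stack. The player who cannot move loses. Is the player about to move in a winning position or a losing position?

Losing position

Compute the nim-sum pairwise:
3 ⊕ 1 = 2
2 ⊕ 7 = 5
5 ⊕ 5 = 0
The nim-sum is 0, so this is a P-position: the player to move is in a losing position under optimal play.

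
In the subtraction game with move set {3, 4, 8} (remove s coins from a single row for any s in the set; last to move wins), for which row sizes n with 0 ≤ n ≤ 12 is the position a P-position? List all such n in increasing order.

0, 1, 2, 7, 12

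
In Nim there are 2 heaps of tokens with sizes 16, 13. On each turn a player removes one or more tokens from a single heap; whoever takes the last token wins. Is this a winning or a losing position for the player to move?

Bitwise XOR of the heap sizes:
  10000  (16)
  01101  (13)
  -----
  11101  (29)
The nim-sum is 29 ≠ 0, so this is an N-position: the player to move can win.

Winning position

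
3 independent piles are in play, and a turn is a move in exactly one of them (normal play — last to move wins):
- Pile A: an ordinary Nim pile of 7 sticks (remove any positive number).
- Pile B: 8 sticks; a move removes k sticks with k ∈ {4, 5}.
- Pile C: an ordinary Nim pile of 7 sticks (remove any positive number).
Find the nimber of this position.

2

Pile A is a plain Nim pile of size 7, so its Grundy value is 7.
For pile B, compute g(0), g(1), … with moves {4, 5}:
g(0) = mex{} = 0
g(1) = mex{} = 0
g(2) = mex{} = 0
g(3) = mex{} = 0
g(4) = mex{0} = 1
g(5) = mex{0} = 1
g(6) = mex{0} = 1
g(7) = mex{0} = 1
g(8) = mex{0,1} = 2
So g(8) = 2.
Pile C is a plain Nim pile of size 7, so its Grundy value is 7.
By the Sprague-Grundy theorem, the Grundy value of a sum of independent games is the XOR of the component values.
Combined value = 7 XOR 2 XOR 7 = 2.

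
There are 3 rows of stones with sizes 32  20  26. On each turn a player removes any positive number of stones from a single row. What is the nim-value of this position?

46

Nim-sum: 32 ^ 20 ^ 26 = 46.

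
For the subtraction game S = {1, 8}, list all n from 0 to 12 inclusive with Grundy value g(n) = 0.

0, 2, 4, 6, 9, 11

Grundy values for subtraction set {1, 8}:
g(0) = mex{} = 0
g(1) = mex{0} = 1
g(2) = mex{1} = 0
g(3) = mex{0} = 1
g(4) = mex{1} = 0
g(5) = mex{0} = 1
g(6) = mex{1} = 0
g(7) = mex{0} = 1
g(8) = mex{0,1} = 2
g(9) = mex{1,2} = 0
g(10) = mex{0} = 1
g(11) = mex{1} = 0
g(12) = mex{0} = 1
The P-positions (g = 0) in 0..12 are 0, 2, 4, 6, 9, 11.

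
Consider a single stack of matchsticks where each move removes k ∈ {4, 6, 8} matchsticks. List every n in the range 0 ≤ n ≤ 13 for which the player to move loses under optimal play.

0, 1, 2, 3, 12, 13

Compute g(0), g(1), … for moves {4, 6, 8}:
g(0) = mex{} = 0
g(1) = mex{} = 0
g(2) = mex{} = 0
g(3) = mex{} = 0
g(4) = mex{0} = 1
g(5) = mex{0} = 1
g(6) = mex{0} = 1
g(7) = mex{0} = 1
g(8) = mex{0,1} = 2
g(9) = mex{0,1} = 2
g(10) = mex{0,1} = 2
g(11) = mex{0,1} = 2
g(12) = mex{1,2} = 0
g(13) = mex{1,2} = 0
The P-positions (g = 0) in 0..13 are 0, 1, 2, 3, 12, 13.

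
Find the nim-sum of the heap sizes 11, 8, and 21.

Nim-sum: 11 XOR 8 XOR 21 = 22.

22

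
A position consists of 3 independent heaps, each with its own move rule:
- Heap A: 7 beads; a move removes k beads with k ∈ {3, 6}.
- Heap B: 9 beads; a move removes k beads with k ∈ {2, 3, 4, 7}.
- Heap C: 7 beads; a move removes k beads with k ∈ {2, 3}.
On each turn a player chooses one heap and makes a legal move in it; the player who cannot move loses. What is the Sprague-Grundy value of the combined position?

Grundy values for heap A (subtraction set {3, 6}):
g(0) = mex{} = 0
g(1) = mex{} = 0
g(2) = mex{} = 0
g(3) = mex{0} = 1
g(4) = mex{0} = 1
g(5) = mex{0} = 1
g(6) = mex{0,1} = 2
g(7) = mex{0,1} = 2
So g(7) = 2.
For heap B, compute g(0), g(1), … with moves {2, 3, 4, 7}:
k:     0  1  2  3  4  5  6  7  8  9
g(k):  0  0  1  1  2  2  0  3  1  4
So g(9) = 4.
Grundy values for heap C (subtraction set {2, 3}):
g(0) = mex{} = 0
g(1) = mex{} = 0
g(2) = mex{0} = 1
g(3) = mex{0} = 1
g(4) = mex{0,1} = 2
g(5) = mex{1} = 0
g(6) = mex{1,2} = 0
g(7) = mex{0,2} = 1
So g(7) = 1.
The value of a disjunctive sum is the nim-sum of the parts.
Combined value = 2 XOR 4 XOR 1 = 7.

7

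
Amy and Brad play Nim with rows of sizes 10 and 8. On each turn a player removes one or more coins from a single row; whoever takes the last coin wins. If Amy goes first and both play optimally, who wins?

Amy wins

Nim-sum: 10 XOR 8 = 2.
The nim-sum is 2 ≠ 0, so this is an N-position: the player to move can win; Amy has a winning move.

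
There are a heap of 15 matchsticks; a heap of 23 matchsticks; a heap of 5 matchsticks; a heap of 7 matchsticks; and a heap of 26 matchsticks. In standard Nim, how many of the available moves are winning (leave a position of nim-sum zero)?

0

In binary:
  01111  (15)
  10111  (23)
  00101  (5)
  00111  (7)
  11010  (26)
  -----
  00000  (0)
The nim-sum is already 0, so every move leaves a nonzero nim-sum — there are no winning moves.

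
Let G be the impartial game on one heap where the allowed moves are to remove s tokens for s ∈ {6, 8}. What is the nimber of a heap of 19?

Compute g(0), g(1), … for moves {6, 8}:
k:     0  1  2  3  4  5  6  7  8  9 10 11 12 13 14 15 16 17 18 19
g(k):  0  0  0  0  0  0  1  1  1  1  1  1  2  2  0  0  0  0  0  0
So g(19) = 0.

0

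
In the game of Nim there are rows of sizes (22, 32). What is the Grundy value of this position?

Nim-sum: 22 ⊕ 32 = 54.

54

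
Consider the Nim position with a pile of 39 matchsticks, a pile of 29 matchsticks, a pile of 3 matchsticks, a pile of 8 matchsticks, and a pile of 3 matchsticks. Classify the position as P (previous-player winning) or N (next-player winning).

N-position

Compute the nim-sum pairwise:
39 ⊕ 29 = 58
58 ⊕ 3 = 57
57 ⊕ 8 = 49
49 ⊕ 3 = 50
The nim-sum is 50 ≠ 0, so this is an N-position: the player to move can win.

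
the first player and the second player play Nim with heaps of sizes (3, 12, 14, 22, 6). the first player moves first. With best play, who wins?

the first player wins

Compute the nim-sum pairwise:
3 ^ 12 = 15
15 ^ 14 = 1
1 ^ 22 = 23
23 ^ 6 = 17
The nim-sum is 17 ≠ 0, so this is an N-position: the player to move can win; the first player has a winning move.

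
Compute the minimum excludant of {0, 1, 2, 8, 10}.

The values 0, 1, 2 are all present; 3 is the first non-negative integer missing from the set.

3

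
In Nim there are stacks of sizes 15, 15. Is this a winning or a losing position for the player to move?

Losing position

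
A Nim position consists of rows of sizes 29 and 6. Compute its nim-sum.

27

In binary:
  11101  (29)
  00110  (6)
  -----
  11011  (27)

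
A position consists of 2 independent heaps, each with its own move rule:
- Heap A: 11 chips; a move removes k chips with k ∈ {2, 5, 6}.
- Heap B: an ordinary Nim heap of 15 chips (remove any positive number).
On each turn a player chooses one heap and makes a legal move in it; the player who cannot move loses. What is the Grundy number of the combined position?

15

For heap A, compute g(0), g(1), … with moves {2, 5, 6}:
g(0) = mex{} = 0
g(1) = mex{} = 0
g(2) = mex{0} = 1
g(3) = mex{0} = 1
g(4) = mex{1} = 0
g(5) = mex{0,1} = 2
g(6) = mex{0} = 1
g(7) = mex{0,1,2} = 3
g(8) = mex{1} = 0
g(9) = mex{0,1,3} = 2
g(10) = mex{0,2} = 1
g(11) = mex{1,2} = 0
So g(11) = 0.
Heap B is a plain Nim heap of size 15, so its Grundy value is 15.
By the Sprague-Grundy theorem, the Grundy value of a sum of independent games is the XOR of the component values.
Combined value = 0 ⊕ 15 = 15.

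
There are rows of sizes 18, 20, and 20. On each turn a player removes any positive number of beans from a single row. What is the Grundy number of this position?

Compute the nim-sum pairwise:
18 XOR 20 = 6
6 XOR 20 = 18

18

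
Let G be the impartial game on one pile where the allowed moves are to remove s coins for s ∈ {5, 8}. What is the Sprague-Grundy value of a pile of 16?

Compute g(0), g(1), … for moves {5, 8}:
k:     0  1  2  3  4  5  6  7  8  9 10 11 12 13 14 15 16
g(k):  0  0  0  0  0  1  1  1  1  1  2  2  2  0  0  0  0
So g(16) = 0.

0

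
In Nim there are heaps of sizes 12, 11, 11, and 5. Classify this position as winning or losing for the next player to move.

Nim-sum: 12 XOR 11 XOR 11 XOR 5 = 9.
The nim-sum is 9 ≠ 0, so this is an N-position: the player to move can win.

Winning position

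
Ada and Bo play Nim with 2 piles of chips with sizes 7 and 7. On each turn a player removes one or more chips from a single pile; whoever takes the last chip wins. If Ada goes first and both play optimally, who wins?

Compute the nim-sum pairwise:
7 XOR 7 = 0
The nim-sum is 0, so this is a P-position: the player to move is in a losing position under optimal play; Ada is about to move from it and so loses — Bo wins.

Bo wins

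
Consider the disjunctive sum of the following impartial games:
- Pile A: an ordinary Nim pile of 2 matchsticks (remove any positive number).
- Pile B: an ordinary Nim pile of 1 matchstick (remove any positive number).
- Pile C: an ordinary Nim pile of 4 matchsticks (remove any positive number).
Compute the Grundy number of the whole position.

Pile A is a plain Nim pile of size 2, so its Grundy value is 2.
Pile B is a plain Nim pile of size 1, so its Grundy value is 1.
Pile C is a plain Nim pile of size 4, so its Grundy value is 4.
The value of a disjunctive sum is the nim-sum of the parts.
Combined value = 2 XOR 1 XOR 4 = 7.

7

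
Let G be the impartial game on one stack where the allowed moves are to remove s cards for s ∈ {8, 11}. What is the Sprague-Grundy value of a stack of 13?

1

Grundy values for subtraction set {8, 11}:
k:     0  1  2  3  4  5  6  7  8  9 10 11 12 13
g(k):  0  0  0  0  0  0  0  0  1  1  1  1  1  1
So g(13) = 1.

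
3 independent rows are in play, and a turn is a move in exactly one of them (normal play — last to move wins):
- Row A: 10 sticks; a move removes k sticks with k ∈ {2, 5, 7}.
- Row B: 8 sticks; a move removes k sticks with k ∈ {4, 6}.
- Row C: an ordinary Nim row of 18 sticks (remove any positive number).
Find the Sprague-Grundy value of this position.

16

Grundy values for row A (subtraction set {2, 5, 7}):
k:     0  1  2  3  4  5  6  7  8  9 10
g(k):  0  0  1  1  0  2  1  3  2  2  0
So g(10) = 0.
For row B, compute g(0), g(1), … with moves {4, 6}:
g(0) = mex{} = 0
g(1) = mex{} = 0
g(2) = mex{} = 0
g(3) = mex{} = 0
g(4) = mex{0} = 1
g(5) = mex{0} = 1
g(6) = mex{0} = 1
g(7) = mex{0} = 1
g(8) = mex{0,1} = 2
So g(8) = 2.
Row C is a plain Nim row of size 18, so its Grundy value is 18.
By the Sprague-Grundy theorem, the Grundy value of a sum of independent games is the XOR of the component values.
Combined value = 0 ⊕ 2 ⊕ 18 = 16.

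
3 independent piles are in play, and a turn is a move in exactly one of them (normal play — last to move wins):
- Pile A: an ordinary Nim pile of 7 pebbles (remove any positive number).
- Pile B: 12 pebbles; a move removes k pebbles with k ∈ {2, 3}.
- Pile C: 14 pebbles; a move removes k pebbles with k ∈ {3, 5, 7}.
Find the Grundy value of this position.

Pile A is a plain Nim pile of size 7, so its Grundy value is 7.
For pile B, compute g(0), g(1), … with moves {2, 3}:
g(0) = mex{} = 0
g(1) = mex{} = 0
g(2) = mex{0} = 1
g(3) = mex{0} = 1
g(4) = mex{0,1} = 2
g(5) = mex{1} = 0
g(6) = mex{1,2} = 0
g(7) = mex{0,2} = 1
g(8) = mex{0} = 1
g(9) = mex{0,1} = 2
g(10) = mex{1} = 0
g(11) = mex{1,2} = 0
g(12) = mex{0,2} = 1
So g(12) = 1.
Build the Grundy sequence for pile C with g(k) = mex{g(k−s) : s ∈ {3, 5, 7}, s ≤ k}:
k:     0  1  2  3  4  5  6  7  8  9 10 11 12 13 14
g(k):  0  0  0  1  1  1  2  2  2  3  0  0  0  1  1
So g(14) = 1.
The value of a disjunctive sum is the nim-sum of the parts.
Combined value = 7 XOR 1 XOR 1 = 7.

7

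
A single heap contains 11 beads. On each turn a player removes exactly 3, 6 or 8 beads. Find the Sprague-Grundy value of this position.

0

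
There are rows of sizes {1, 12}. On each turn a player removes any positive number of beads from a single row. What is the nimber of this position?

13

Nim-sum: 1 XOR 12 = 13.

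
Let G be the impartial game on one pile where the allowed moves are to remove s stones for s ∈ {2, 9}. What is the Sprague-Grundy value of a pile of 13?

1

Compute g(0), g(1), … for moves {2, 9}:
k:     0  1  2  3  4  5  6  7  8  9 10 11 12 13
g(k):  0  0  1  1  0  0  1  1  0  2  1  0  0  1
So g(13) = 1.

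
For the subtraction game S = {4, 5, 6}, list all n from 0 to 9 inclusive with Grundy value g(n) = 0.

Grundy values for subtraction set {4, 5, 6}:
k:     0  1  2  3  4  5  6  7  8  9
g(k):  0  0  0  0  1  1  1  1  2  2
The P-positions (g = 0) in 0..9 are 0, 1, 2, 3.

0, 1, 2, 3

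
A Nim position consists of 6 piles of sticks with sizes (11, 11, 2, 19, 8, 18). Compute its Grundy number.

11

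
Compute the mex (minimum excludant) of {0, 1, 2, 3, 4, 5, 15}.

The values 0, 1, 2, 3, 4, 5 are all present; 6 is the first non-negative integer missing from the set.

6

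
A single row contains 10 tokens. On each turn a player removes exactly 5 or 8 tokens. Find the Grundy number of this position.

2

Grundy values for subtraction set {5, 8}:
g(0) = mex{} = 0
g(1) = mex{} = 0
g(2) = mex{} = 0
g(3) = mex{} = 0
g(4) = mex{} = 0
g(5) = mex{0} = 1
g(6) = mex{0} = 1
g(7) = mex{0} = 1
g(8) = mex{0} = 1
g(9) = mex{0} = 1
g(10) = mex{0,1} = 2
So g(10) = 2.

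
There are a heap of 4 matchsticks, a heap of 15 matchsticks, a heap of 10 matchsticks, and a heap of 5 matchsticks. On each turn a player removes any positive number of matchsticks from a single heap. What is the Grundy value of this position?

4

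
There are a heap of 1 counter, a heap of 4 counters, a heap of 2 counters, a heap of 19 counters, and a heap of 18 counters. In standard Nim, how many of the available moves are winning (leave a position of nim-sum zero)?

1

Compute the nim-sum pairwise:
1 XOR 4 = 5
5 XOR 2 = 7
7 XOR 19 = 20
20 XOR 18 = 6
The overall nim-sum is X = 6. A heap of size p has a winning move iff p XOR X < p (reduce it to p XOR X).
  1: 1 XOR 6 = 7 ≥ 1 — no move.
  4: 4 XOR 6 = 2 < 4 — winning move (to 2).
  2: 2 XOR 6 = 4 ≥ 2 — no move.
  19: 19 XOR 6 = 21 ≥ 19 — no move.
  18: 18 XOR 6 = 20 ≥ 18 — no move.
That gives 1 winning move.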